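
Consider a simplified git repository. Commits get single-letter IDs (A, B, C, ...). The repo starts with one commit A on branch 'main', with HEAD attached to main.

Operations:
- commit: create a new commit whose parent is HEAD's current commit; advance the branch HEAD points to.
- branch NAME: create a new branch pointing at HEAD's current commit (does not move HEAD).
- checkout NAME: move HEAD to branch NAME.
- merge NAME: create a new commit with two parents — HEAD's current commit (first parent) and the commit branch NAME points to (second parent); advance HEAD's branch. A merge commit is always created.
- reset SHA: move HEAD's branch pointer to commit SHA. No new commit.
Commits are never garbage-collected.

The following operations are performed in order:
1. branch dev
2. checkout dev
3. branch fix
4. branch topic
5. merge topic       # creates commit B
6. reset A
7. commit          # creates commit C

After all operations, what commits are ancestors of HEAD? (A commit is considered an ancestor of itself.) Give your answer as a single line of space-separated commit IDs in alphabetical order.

Answer: A C

Derivation:
After op 1 (branch): HEAD=main@A [dev=A main=A]
After op 2 (checkout): HEAD=dev@A [dev=A main=A]
After op 3 (branch): HEAD=dev@A [dev=A fix=A main=A]
After op 4 (branch): HEAD=dev@A [dev=A fix=A main=A topic=A]
After op 5 (merge): HEAD=dev@B [dev=B fix=A main=A topic=A]
After op 6 (reset): HEAD=dev@A [dev=A fix=A main=A topic=A]
After op 7 (commit): HEAD=dev@C [dev=C fix=A main=A topic=A]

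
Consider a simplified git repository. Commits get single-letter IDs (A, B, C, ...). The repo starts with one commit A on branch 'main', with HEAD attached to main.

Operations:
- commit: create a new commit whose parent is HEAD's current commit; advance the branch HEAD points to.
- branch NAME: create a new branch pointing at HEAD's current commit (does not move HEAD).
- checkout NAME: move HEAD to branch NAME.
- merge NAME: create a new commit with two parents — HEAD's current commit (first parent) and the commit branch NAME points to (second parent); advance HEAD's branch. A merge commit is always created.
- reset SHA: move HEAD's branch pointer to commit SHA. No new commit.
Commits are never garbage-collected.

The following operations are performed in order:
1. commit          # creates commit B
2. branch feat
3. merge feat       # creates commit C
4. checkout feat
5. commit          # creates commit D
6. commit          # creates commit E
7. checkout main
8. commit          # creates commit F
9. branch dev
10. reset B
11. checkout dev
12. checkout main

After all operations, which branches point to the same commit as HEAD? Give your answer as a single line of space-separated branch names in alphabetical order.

Answer: main

Derivation:
After op 1 (commit): HEAD=main@B [main=B]
After op 2 (branch): HEAD=main@B [feat=B main=B]
After op 3 (merge): HEAD=main@C [feat=B main=C]
After op 4 (checkout): HEAD=feat@B [feat=B main=C]
After op 5 (commit): HEAD=feat@D [feat=D main=C]
After op 6 (commit): HEAD=feat@E [feat=E main=C]
After op 7 (checkout): HEAD=main@C [feat=E main=C]
After op 8 (commit): HEAD=main@F [feat=E main=F]
After op 9 (branch): HEAD=main@F [dev=F feat=E main=F]
After op 10 (reset): HEAD=main@B [dev=F feat=E main=B]
After op 11 (checkout): HEAD=dev@F [dev=F feat=E main=B]
After op 12 (checkout): HEAD=main@B [dev=F feat=E main=B]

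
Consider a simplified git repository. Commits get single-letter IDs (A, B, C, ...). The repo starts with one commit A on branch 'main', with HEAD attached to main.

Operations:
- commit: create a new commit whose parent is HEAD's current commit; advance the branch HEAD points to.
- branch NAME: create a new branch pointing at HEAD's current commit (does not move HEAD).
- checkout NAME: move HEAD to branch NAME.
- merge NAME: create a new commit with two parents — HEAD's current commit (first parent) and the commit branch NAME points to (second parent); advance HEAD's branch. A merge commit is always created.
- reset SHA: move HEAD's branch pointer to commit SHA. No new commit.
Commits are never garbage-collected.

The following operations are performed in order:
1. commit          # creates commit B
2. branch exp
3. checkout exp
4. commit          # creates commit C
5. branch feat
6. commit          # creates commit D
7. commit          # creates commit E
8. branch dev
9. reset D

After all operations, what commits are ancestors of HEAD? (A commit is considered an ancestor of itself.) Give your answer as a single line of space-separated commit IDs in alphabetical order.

After op 1 (commit): HEAD=main@B [main=B]
After op 2 (branch): HEAD=main@B [exp=B main=B]
After op 3 (checkout): HEAD=exp@B [exp=B main=B]
After op 4 (commit): HEAD=exp@C [exp=C main=B]
After op 5 (branch): HEAD=exp@C [exp=C feat=C main=B]
After op 6 (commit): HEAD=exp@D [exp=D feat=C main=B]
After op 7 (commit): HEAD=exp@E [exp=E feat=C main=B]
After op 8 (branch): HEAD=exp@E [dev=E exp=E feat=C main=B]
After op 9 (reset): HEAD=exp@D [dev=E exp=D feat=C main=B]

Answer: A B C D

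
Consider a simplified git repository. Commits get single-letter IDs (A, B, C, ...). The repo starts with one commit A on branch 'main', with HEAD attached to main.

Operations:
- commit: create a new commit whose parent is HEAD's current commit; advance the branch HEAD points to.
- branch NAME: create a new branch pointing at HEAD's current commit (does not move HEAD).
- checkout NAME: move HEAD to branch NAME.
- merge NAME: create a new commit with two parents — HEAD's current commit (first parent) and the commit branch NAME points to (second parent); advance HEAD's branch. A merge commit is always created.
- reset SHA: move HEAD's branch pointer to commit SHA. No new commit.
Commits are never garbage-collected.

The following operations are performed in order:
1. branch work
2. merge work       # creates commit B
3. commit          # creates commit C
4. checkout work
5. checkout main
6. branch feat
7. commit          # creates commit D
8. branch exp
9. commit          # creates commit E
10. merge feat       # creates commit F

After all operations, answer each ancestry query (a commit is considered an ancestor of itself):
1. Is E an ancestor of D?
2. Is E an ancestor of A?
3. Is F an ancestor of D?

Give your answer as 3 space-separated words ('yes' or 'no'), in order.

Answer: no no no

Derivation:
After op 1 (branch): HEAD=main@A [main=A work=A]
After op 2 (merge): HEAD=main@B [main=B work=A]
After op 3 (commit): HEAD=main@C [main=C work=A]
After op 4 (checkout): HEAD=work@A [main=C work=A]
After op 5 (checkout): HEAD=main@C [main=C work=A]
After op 6 (branch): HEAD=main@C [feat=C main=C work=A]
After op 7 (commit): HEAD=main@D [feat=C main=D work=A]
After op 8 (branch): HEAD=main@D [exp=D feat=C main=D work=A]
After op 9 (commit): HEAD=main@E [exp=D feat=C main=E work=A]
After op 10 (merge): HEAD=main@F [exp=D feat=C main=F work=A]
ancestors(D) = {A,B,C,D}; E in? no
ancestors(A) = {A}; E in? no
ancestors(D) = {A,B,C,D}; F in? no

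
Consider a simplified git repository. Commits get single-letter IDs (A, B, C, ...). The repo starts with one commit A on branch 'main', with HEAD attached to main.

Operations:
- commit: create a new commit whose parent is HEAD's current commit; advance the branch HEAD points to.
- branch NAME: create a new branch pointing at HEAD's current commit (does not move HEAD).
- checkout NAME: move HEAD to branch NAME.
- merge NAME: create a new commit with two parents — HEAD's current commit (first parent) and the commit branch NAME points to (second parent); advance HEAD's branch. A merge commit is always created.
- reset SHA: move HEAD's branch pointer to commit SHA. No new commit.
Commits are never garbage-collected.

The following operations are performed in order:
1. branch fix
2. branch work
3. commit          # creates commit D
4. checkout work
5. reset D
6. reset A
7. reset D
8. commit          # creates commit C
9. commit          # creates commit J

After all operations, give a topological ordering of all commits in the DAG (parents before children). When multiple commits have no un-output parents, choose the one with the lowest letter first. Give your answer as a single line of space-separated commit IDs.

After op 1 (branch): HEAD=main@A [fix=A main=A]
After op 2 (branch): HEAD=main@A [fix=A main=A work=A]
After op 3 (commit): HEAD=main@D [fix=A main=D work=A]
After op 4 (checkout): HEAD=work@A [fix=A main=D work=A]
After op 5 (reset): HEAD=work@D [fix=A main=D work=D]
After op 6 (reset): HEAD=work@A [fix=A main=D work=A]
After op 7 (reset): HEAD=work@D [fix=A main=D work=D]
After op 8 (commit): HEAD=work@C [fix=A main=D work=C]
After op 9 (commit): HEAD=work@J [fix=A main=D work=J]
commit A: parents=[]
commit C: parents=['D']
commit D: parents=['A']
commit J: parents=['C']

Answer: A D C J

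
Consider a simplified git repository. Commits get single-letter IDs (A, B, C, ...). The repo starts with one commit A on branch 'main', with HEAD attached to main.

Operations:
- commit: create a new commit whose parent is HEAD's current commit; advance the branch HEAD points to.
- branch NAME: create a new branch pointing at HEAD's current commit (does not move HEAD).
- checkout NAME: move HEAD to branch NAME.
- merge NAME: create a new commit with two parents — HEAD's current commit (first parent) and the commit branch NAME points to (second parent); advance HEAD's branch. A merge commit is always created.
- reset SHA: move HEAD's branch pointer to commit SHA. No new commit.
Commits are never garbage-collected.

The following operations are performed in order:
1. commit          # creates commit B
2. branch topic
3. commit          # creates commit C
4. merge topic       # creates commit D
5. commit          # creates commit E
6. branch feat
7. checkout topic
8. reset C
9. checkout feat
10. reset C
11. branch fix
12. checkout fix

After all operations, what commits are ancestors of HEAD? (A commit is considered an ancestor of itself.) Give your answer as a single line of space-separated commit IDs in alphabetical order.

After op 1 (commit): HEAD=main@B [main=B]
After op 2 (branch): HEAD=main@B [main=B topic=B]
After op 3 (commit): HEAD=main@C [main=C topic=B]
After op 4 (merge): HEAD=main@D [main=D topic=B]
After op 5 (commit): HEAD=main@E [main=E topic=B]
After op 6 (branch): HEAD=main@E [feat=E main=E topic=B]
After op 7 (checkout): HEAD=topic@B [feat=E main=E topic=B]
After op 8 (reset): HEAD=topic@C [feat=E main=E topic=C]
After op 9 (checkout): HEAD=feat@E [feat=E main=E topic=C]
After op 10 (reset): HEAD=feat@C [feat=C main=E topic=C]
After op 11 (branch): HEAD=feat@C [feat=C fix=C main=E topic=C]
After op 12 (checkout): HEAD=fix@C [feat=C fix=C main=E topic=C]

Answer: A B C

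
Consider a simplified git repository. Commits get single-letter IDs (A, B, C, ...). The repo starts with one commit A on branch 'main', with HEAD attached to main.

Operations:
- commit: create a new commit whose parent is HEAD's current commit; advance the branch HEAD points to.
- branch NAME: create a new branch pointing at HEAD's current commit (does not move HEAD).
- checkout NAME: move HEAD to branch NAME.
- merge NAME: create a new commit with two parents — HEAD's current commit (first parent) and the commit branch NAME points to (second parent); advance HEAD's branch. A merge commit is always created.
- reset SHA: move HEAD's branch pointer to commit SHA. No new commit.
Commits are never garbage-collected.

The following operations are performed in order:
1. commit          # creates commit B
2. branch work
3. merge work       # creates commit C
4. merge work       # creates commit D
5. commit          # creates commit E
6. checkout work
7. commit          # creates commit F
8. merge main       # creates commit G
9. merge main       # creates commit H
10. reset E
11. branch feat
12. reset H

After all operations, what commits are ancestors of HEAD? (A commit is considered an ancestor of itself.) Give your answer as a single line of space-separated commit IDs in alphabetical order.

Answer: A B C D E F G H

Derivation:
After op 1 (commit): HEAD=main@B [main=B]
After op 2 (branch): HEAD=main@B [main=B work=B]
After op 3 (merge): HEAD=main@C [main=C work=B]
After op 4 (merge): HEAD=main@D [main=D work=B]
After op 5 (commit): HEAD=main@E [main=E work=B]
After op 6 (checkout): HEAD=work@B [main=E work=B]
After op 7 (commit): HEAD=work@F [main=E work=F]
After op 8 (merge): HEAD=work@G [main=E work=G]
After op 9 (merge): HEAD=work@H [main=E work=H]
After op 10 (reset): HEAD=work@E [main=E work=E]
After op 11 (branch): HEAD=work@E [feat=E main=E work=E]
After op 12 (reset): HEAD=work@H [feat=E main=E work=H]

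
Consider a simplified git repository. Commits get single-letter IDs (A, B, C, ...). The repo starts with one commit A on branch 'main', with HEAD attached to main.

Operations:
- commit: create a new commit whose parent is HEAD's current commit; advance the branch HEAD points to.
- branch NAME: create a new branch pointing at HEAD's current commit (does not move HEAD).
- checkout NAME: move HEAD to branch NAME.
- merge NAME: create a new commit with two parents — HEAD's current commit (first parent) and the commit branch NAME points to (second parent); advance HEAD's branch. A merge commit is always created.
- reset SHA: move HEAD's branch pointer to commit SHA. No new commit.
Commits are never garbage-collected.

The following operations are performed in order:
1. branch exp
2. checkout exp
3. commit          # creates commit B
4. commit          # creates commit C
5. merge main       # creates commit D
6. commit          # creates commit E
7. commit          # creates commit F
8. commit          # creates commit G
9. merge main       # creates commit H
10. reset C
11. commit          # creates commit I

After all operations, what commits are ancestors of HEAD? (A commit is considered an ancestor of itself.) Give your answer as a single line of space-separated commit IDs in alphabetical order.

After op 1 (branch): HEAD=main@A [exp=A main=A]
After op 2 (checkout): HEAD=exp@A [exp=A main=A]
After op 3 (commit): HEAD=exp@B [exp=B main=A]
After op 4 (commit): HEAD=exp@C [exp=C main=A]
After op 5 (merge): HEAD=exp@D [exp=D main=A]
After op 6 (commit): HEAD=exp@E [exp=E main=A]
After op 7 (commit): HEAD=exp@F [exp=F main=A]
After op 8 (commit): HEAD=exp@G [exp=G main=A]
After op 9 (merge): HEAD=exp@H [exp=H main=A]
After op 10 (reset): HEAD=exp@C [exp=C main=A]
After op 11 (commit): HEAD=exp@I [exp=I main=A]

Answer: A B C I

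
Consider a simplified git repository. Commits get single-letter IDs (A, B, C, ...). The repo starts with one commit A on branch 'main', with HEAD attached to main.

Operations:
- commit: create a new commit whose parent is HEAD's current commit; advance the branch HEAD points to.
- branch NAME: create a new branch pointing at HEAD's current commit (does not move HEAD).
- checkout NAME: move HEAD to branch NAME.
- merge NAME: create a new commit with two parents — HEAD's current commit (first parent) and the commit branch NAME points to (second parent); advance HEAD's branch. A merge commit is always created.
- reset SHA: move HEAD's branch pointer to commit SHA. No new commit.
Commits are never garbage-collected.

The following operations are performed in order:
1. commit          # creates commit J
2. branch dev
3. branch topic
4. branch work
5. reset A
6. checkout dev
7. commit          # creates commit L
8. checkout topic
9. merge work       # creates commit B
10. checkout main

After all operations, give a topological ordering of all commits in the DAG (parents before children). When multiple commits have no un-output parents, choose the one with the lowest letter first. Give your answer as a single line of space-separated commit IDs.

Answer: A J B L

Derivation:
After op 1 (commit): HEAD=main@J [main=J]
After op 2 (branch): HEAD=main@J [dev=J main=J]
After op 3 (branch): HEAD=main@J [dev=J main=J topic=J]
After op 4 (branch): HEAD=main@J [dev=J main=J topic=J work=J]
After op 5 (reset): HEAD=main@A [dev=J main=A topic=J work=J]
After op 6 (checkout): HEAD=dev@J [dev=J main=A topic=J work=J]
After op 7 (commit): HEAD=dev@L [dev=L main=A topic=J work=J]
After op 8 (checkout): HEAD=topic@J [dev=L main=A topic=J work=J]
After op 9 (merge): HEAD=topic@B [dev=L main=A topic=B work=J]
After op 10 (checkout): HEAD=main@A [dev=L main=A topic=B work=J]
commit A: parents=[]
commit B: parents=['J', 'J']
commit J: parents=['A']
commit L: parents=['J']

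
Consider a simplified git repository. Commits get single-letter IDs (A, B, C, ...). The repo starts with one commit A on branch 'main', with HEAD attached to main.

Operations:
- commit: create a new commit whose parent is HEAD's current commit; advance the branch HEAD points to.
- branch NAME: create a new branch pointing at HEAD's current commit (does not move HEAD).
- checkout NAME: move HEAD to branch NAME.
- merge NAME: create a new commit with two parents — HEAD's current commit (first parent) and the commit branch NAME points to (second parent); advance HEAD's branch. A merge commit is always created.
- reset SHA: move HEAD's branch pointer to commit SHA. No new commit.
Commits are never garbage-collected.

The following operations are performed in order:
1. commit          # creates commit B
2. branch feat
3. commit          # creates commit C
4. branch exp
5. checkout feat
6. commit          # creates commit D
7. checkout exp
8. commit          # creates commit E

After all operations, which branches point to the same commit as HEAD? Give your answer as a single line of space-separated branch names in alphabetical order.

After op 1 (commit): HEAD=main@B [main=B]
After op 2 (branch): HEAD=main@B [feat=B main=B]
After op 3 (commit): HEAD=main@C [feat=B main=C]
After op 4 (branch): HEAD=main@C [exp=C feat=B main=C]
After op 5 (checkout): HEAD=feat@B [exp=C feat=B main=C]
After op 6 (commit): HEAD=feat@D [exp=C feat=D main=C]
After op 7 (checkout): HEAD=exp@C [exp=C feat=D main=C]
After op 8 (commit): HEAD=exp@E [exp=E feat=D main=C]

Answer: exp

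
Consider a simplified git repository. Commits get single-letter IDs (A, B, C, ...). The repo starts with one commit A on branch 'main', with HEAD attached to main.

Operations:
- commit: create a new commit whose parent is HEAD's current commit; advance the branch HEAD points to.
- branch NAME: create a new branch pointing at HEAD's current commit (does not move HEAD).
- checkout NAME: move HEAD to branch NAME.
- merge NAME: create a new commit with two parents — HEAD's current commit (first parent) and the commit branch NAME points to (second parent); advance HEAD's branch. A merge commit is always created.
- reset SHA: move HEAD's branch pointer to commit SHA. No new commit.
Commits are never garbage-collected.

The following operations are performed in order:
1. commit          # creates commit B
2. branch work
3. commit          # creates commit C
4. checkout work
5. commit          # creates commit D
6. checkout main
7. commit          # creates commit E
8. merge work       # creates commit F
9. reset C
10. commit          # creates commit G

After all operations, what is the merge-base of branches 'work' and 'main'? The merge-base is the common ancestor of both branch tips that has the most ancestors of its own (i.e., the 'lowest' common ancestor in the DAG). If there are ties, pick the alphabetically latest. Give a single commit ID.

Answer: B

Derivation:
After op 1 (commit): HEAD=main@B [main=B]
After op 2 (branch): HEAD=main@B [main=B work=B]
After op 3 (commit): HEAD=main@C [main=C work=B]
After op 4 (checkout): HEAD=work@B [main=C work=B]
After op 5 (commit): HEAD=work@D [main=C work=D]
After op 6 (checkout): HEAD=main@C [main=C work=D]
After op 7 (commit): HEAD=main@E [main=E work=D]
After op 8 (merge): HEAD=main@F [main=F work=D]
After op 9 (reset): HEAD=main@C [main=C work=D]
After op 10 (commit): HEAD=main@G [main=G work=D]
ancestors(work=D): ['A', 'B', 'D']
ancestors(main=G): ['A', 'B', 'C', 'G']
common: ['A', 'B']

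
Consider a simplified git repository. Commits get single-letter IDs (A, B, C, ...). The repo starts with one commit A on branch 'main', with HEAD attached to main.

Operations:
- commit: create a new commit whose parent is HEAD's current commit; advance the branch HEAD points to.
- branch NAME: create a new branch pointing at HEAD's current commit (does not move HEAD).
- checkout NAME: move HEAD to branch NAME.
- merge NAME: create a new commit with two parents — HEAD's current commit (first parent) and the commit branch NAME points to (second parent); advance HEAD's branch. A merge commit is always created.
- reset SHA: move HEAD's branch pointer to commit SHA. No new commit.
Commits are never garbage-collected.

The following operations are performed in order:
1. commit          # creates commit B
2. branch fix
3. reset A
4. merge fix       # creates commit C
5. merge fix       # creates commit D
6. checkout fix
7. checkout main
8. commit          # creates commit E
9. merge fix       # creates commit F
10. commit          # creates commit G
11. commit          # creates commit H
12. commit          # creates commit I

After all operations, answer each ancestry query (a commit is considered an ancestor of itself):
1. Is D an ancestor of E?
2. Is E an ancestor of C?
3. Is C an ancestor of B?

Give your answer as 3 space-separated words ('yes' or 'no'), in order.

Answer: yes no no

Derivation:
After op 1 (commit): HEAD=main@B [main=B]
After op 2 (branch): HEAD=main@B [fix=B main=B]
After op 3 (reset): HEAD=main@A [fix=B main=A]
After op 4 (merge): HEAD=main@C [fix=B main=C]
After op 5 (merge): HEAD=main@D [fix=B main=D]
After op 6 (checkout): HEAD=fix@B [fix=B main=D]
After op 7 (checkout): HEAD=main@D [fix=B main=D]
After op 8 (commit): HEAD=main@E [fix=B main=E]
After op 9 (merge): HEAD=main@F [fix=B main=F]
After op 10 (commit): HEAD=main@G [fix=B main=G]
After op 11 (commit): HEAD=main@H [fix=B main=H]
After op 12 (commit): HEAD=main@I [fix=B main=I]
ancestors(E) = {A,B,C,D,E}; D in? yes
ancestors(C) = {A,B,C}; E in? no
ancestors(B) = {A,B}; C in? no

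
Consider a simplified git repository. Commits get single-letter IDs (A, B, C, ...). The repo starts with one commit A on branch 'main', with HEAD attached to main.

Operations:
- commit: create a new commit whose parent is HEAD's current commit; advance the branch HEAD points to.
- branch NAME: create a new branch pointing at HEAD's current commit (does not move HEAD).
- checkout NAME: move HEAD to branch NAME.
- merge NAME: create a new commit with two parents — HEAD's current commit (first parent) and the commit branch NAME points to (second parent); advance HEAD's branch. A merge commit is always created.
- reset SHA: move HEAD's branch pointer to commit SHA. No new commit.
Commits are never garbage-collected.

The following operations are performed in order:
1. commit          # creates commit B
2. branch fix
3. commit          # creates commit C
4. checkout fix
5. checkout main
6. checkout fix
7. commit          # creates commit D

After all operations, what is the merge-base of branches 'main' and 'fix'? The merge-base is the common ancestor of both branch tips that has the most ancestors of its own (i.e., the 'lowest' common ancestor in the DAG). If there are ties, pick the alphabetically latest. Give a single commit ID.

After op 1 (commit): HEAD=main@B [main=B]
After op 2 (branch): HEAD=main@B [fix=B main=B]
After op 3 (commit): HEAD=main@C [fix=B main=C]
After op 4 (checkout): HEAD=fix@B [fix=B main=C]
After op 5 (checkout): HEAD=main@C [fix=B main=C]
After op 6 (checkout): HEAD=fix@B [fix=B main=C]
After op 7 (commit): HEAD=fix@D [fix=D main=C]
ancestors(main=C): ['A', 'B', 'C']
ancestors(fix=D): ['A', 'B', 'D']
common: ['A', 'B']

Answer: B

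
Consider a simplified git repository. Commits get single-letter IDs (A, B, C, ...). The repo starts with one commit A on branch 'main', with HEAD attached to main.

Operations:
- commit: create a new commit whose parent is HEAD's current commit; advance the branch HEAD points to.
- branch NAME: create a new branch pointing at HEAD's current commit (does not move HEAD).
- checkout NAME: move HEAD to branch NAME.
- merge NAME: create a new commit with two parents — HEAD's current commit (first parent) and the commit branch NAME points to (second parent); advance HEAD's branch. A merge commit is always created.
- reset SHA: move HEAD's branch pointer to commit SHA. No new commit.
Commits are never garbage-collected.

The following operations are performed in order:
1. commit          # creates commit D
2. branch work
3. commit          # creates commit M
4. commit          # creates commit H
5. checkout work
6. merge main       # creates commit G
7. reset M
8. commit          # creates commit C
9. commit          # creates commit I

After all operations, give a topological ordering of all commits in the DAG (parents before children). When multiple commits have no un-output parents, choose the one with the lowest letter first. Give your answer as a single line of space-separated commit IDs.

Answer: A D M C H G I

Derivation:
After op 1 (commit): HEAD=main@D [main=D]
After op 2 (branch): HEAD=main@D [main=D work=D]
After op 3 (commit): HEAD=main@M [main=M work=D]
After op 4 (commit): HEAD=main@H [main=H work=D]
After op 5 (checkout): HEAD=work@D [main=H work=D]
After op 6 (merge): HEAD=work@G [main=H work=G]
After op 7 (reset): HEAD=work@M [main=H work=M]
After op 8 (commit): HEAD=work@C [main=H work=C]
After op 9 (commit): HEAD=work@I [main=H work=I]
commit A: parents=[]
commit C: parents=['M']
commit D: parents=['A']
commit G: parents=['D', 'H']
commit H: parents=['M']
commit I: parents=['C']
commit M: parents=['D']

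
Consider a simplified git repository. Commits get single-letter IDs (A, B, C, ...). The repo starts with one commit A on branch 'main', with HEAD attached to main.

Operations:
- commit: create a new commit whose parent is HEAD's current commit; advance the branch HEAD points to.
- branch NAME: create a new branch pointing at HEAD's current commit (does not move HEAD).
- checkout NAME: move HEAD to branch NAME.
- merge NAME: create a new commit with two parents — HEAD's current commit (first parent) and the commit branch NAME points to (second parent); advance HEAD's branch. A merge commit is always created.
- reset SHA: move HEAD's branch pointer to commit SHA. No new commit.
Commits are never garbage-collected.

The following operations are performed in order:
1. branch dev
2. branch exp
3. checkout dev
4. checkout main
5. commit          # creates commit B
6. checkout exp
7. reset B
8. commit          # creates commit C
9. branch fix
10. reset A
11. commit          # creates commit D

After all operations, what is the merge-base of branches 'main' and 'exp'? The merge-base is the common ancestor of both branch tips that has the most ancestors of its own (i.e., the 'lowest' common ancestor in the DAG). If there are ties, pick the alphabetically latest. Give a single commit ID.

After op 1 (branch): HEAD=main@A [dev=A main=A]
After op 2 (branch): HEAD=main@A [dev=A exp=A main=A]
After op 3 (checkout): HEAD=dev@A [dev=A exp=A main=A]
After op 4 (checkout): HEAD=main@A [dev=A exp=A main=A]
After op 5 (commit): HEAD=main@B [dev=A exp=A main=B]
After op 6 (checkout): HEAD=exp@A [dev=A exp=A main=B]
After op 7 (reset): HEAD=exp@B [dev=A exp=B main=B]
After op 8 (commit): HEAD=exp@C [dev=A exp=C main=B]
After op 9 (branch): HEAD=exp@C [dev=A exp=C fix=C main=B]
After op 10 (reset): HEAD=exp@A [dev=A exp=A fix=C main=B]
After op 11 (commit): HEAD=exp@D [dev=A exp=D fix=C main=B]
ancestors(main=B): ['A', 'B']
ancestors(exp=D): ['A', 'D']
common: ['A']

Answer: A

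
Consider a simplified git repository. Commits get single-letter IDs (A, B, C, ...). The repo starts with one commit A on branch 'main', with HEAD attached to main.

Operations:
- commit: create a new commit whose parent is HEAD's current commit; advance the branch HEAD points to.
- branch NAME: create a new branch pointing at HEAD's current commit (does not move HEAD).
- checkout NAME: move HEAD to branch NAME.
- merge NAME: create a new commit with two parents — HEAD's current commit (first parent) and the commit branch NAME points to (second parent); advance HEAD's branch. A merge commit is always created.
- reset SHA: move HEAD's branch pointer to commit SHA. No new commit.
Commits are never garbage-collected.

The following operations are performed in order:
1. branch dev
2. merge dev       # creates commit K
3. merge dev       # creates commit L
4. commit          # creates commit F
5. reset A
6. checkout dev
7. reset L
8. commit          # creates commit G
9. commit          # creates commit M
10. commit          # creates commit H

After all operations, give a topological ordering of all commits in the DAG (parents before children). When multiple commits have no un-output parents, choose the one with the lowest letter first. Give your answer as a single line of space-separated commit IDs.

After op 1 (branch): HEAD=main@A [dev=A main=A]
After op 2 (merge): HEAD=main@K [dev=A main=K]
After op 3 (merge): HEAD=main@L [dev=A main=L]
After op 4 (commit): HEAD=main@F [dev=A main=F]
After op 5 (reset): HEAD=main@A [dev=A main=A]
After op 6 (checkout): HEAD=dev@A [dev=A main=A]
After op 7 (reset): HEAD=dev@L [dev=L main=A]
After op 8 (commit): HEAD=dev@G [dev=G main=A]
After op 9 (commit): HEAD=dev@M [dev=M main=A]
After op 10 (commit): HEAD=dev@H [dev=H main=A]
commit A: parents=[]
commit F: parents=['L']
commit G: parents=['L']
commit H: parents=['M']
commit K: parents=['A', 'A']
commit L: parents=['K', 'A']
commit M: parents=['G']

Answer: A K L F G M H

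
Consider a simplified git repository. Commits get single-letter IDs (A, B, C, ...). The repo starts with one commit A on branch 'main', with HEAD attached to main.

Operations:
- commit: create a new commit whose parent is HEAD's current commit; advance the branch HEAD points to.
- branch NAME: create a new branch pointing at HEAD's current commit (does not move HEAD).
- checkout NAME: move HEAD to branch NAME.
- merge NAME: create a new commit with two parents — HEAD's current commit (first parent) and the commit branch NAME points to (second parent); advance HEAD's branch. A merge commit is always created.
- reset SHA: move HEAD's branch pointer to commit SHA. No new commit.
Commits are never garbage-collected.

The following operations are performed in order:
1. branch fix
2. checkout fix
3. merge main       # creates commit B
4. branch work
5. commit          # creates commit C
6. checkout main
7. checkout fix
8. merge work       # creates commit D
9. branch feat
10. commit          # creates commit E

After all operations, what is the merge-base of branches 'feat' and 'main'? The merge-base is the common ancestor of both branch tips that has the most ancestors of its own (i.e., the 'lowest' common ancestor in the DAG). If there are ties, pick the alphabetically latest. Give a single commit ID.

After op 1 (branch): HEAD=main@A [fix=A main=A]
After op 2 (checkout): HEAD=fix@A [fix=A main=A]
After op 3 (merge): HEAD=fix@B [fix=B main=A]
After op 4 (branch): HEAD=fix@B [fix=B main=A work=B]
After op 5 (commit): HEAD=fix@C [fix=C main=A work=B]
After op 6 (checkout): HEAD=main@A [fix=C main=A work=B]
After op 7 (checkout): HEAD=fix@C [fix=C main=A work=B]
After op 8 (merge): HEAD=fix@D [fix=D main=A work=B]
After op 9 (branch): HEAD=fix@D [feat=D fix=D main=A work=B]
After op 10 (commit): HEAD=fix@E [feat=D fix=E main=A work=B]
ancestors(feat=D): ['A', 'B', 'C', 'D']
ancestors(main=A): ['A']
common: ['A']

Answer: A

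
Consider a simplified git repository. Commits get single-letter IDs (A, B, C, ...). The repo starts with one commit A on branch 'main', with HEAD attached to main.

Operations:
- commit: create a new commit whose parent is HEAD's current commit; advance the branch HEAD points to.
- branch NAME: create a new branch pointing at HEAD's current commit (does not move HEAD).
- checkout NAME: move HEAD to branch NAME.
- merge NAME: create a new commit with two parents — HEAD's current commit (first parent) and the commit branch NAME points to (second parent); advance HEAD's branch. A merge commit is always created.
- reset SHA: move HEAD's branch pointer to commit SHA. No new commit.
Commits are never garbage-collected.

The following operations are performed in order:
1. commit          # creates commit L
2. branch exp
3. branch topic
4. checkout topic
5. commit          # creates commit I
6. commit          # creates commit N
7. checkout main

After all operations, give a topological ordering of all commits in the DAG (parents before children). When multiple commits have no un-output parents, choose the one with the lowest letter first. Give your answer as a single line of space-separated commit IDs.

Answer: A L I N

Derivation:
After op 1 (commit): HEAD=main@L [main=L]
After op 2 (branch): HEAD=main@L [exp=L main=L]
After op 3 (branch): HEAD=main@L [exp=L main=L topic=L]
After op 4 (checkout): HEAD=topic@L [exp=L main=L topic=L]
After op 5 (commit): HEAD=topic@I [exp=L main=L topic=I]
After op 6 (commit): HEAD=topic@N [exp=L main=L topic=N]
After op 7 (checkout): HEAD=main@L [exp=L main=L topic=N]
commit A: parents=[]
commit I: parents=['L']
commit L: parents=['A']
commit N: parents=['I']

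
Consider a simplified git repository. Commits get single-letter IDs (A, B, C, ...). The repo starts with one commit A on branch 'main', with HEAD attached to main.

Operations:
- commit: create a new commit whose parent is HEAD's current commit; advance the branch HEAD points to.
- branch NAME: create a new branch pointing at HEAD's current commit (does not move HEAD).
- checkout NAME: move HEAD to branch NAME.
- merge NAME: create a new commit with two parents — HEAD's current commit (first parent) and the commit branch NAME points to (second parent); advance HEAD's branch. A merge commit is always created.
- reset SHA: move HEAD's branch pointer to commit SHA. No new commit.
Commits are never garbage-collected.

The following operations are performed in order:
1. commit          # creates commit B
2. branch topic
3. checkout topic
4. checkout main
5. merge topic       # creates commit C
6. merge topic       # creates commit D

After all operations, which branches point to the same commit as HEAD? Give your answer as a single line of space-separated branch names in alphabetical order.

Answer: main

Derivation:
After op 1 (commit): HEAD=main@B [main=B]
After op 2 (branch): HEAD=main@B [main=B topic=B]
After op 3 (checkout): HEAD=topic@B [main=B topic=B]
After op 4 (checkout): HEAD=main@B [main=B topic=B]
After op 5 (merge): HEAD=main@C [main=C topic=B]
After op 6 (merge): HEAD=main@D [main=D topic=B]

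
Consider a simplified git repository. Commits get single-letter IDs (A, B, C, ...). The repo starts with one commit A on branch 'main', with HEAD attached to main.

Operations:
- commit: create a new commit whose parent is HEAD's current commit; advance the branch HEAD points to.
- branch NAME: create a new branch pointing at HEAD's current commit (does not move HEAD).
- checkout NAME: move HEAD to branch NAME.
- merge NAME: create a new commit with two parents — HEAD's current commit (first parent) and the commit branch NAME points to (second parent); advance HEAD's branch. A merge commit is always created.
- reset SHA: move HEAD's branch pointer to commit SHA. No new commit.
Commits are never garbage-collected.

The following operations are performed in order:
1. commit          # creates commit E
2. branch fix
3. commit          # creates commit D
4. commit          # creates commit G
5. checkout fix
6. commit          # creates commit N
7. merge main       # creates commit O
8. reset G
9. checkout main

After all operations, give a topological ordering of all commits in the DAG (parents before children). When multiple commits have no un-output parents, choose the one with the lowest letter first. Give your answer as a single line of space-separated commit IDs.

After op 1 (commit): HEAD=main@E [main=E]
After op 2 (branch): HEAD=main@E [fix=E main=E]
After op 3 (commit): HEAD=main@D [fix=E main=D]
After op 4 (commit): HEAD=main@G [fix=E main=G]
After op 5 (checkout): HEAD=fix@E [fix=E main=G]
After op 6 (commit): HEAD=fix@N [fix=N main=G]
After op 7 (merge): HEAD=fix@O [fix=O main=G]
After op 8 (reset): HEAD=fix@G [fix=G main=G]
After op 9 (checkout): HEAD=main@G [fix=G main=G]
commit A: parents=[]
commit D: parents=['E']
commit E: parents=['A']
commit G: parents=['D']
commit N: parents=['E']
commit O: parents=['N', 'G']

Answer: A E D G N O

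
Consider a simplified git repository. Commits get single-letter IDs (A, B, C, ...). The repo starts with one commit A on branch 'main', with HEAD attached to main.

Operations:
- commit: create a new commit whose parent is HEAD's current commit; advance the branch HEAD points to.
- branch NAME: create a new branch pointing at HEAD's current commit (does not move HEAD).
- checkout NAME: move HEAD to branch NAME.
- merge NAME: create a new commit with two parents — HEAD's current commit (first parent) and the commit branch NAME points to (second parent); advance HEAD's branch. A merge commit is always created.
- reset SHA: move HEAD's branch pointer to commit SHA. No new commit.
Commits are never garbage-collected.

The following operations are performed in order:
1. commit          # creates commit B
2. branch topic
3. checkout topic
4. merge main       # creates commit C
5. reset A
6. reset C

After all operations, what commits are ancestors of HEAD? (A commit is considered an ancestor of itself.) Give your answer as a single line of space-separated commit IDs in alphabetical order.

After op 1 (commit): HEAD=main@B [main=B]
After op 2 (branch): HEAD=main@B [main=B topic=B]
After op 3 (checkout): HEAD=topic@B [main=B topic=B]
After op 4 (merge): HEAD=topic@C [main=B topic=C]
After op 5 (reset): HEAD=topic@A [main=B topic=A]
After op 6 (reset): HEAD=topic@C [main=B topic=C]

Answer: A B C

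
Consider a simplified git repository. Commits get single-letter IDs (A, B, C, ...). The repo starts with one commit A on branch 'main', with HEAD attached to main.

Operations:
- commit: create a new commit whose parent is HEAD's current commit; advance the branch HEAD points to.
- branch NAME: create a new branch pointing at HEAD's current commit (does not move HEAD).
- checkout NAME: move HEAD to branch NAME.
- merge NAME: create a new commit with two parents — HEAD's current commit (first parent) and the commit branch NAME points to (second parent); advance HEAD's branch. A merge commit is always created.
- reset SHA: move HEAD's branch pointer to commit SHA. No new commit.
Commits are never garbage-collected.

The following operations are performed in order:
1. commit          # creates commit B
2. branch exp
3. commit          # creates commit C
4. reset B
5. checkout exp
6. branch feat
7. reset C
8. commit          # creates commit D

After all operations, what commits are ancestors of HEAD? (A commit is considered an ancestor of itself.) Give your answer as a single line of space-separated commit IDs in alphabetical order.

After op 1 (commit): HEAD=main@B [main=B]
After op 2 (branch): HEAD=main@B [exp=B main=B]
After op 3 (commit): HEAD=main@C [exp=B main=C]
After op 4 (reset): HEAD=main@B [exp=B main=B]
After op 5 (checkout): HEAD=exp@B [exp=B main=B]
After op 6 (branch): HEAD=exp@B [exp=B feat=B main=B]
After op 7 (reset): HEAD=exp@C [exp=C feat=B main=B]
After op 8 (commit): HEAD=exp@D [exp=D feat=B main=B]

Answer: A B C D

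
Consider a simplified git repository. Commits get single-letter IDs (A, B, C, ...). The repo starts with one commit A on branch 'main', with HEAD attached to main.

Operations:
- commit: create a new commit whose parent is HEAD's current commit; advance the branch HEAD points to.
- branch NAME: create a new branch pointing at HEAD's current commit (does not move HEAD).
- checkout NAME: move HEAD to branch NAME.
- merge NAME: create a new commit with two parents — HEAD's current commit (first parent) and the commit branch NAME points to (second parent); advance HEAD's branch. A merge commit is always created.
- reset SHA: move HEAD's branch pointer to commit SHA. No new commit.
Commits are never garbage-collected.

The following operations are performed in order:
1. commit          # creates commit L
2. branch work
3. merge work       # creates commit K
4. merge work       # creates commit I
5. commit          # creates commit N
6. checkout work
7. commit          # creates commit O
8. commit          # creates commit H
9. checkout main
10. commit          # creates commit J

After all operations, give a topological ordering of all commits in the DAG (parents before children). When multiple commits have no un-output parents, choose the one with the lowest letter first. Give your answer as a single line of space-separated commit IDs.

Answer: A L K I N J O H

Derivation:
After op 1 (commit): HEAD=main@L [main=L]
After op 2 (branch): HEAD=main@L [main=L work=L]
After op 3 (merge): HEAD=main@K [main=K work=L]
After op 4 (merge): HEAD=main@I [main=I work=L]
After op 5 (commit): HEAD=main@N [main=N work=L]
After op 6 (checkout): HEAD=work@L [main=N work=L]
After op 7 (commit): HEAD=work@O [main=N work=O]
After op 8 (commit): HEAD=work@H [main=N work=H]
After op 9 (checkout): HEAD=main@N [main=N work=H]
After op 10 (commit): HEAD=main@J [main=J work=H]
commit A: parents=[]
commit H: parents=['O']
commit I: parents=['K', 'L']
commit J: parents=['N']
commit K: parents=['L', 'L']
commit L: parents=['A']
commit N: parents=['I']
commit O: parents=['L']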